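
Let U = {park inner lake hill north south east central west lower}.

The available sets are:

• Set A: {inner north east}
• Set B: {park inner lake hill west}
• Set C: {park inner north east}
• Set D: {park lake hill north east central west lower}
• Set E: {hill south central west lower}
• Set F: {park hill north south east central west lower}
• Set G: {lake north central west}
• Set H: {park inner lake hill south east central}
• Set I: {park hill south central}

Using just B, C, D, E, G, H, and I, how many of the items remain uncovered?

Union of B, C, D, E, G, H, I = {park, inner, lake, hill, north, south, east, central, west, lower} — that's every item, so 0 are uncovered.

0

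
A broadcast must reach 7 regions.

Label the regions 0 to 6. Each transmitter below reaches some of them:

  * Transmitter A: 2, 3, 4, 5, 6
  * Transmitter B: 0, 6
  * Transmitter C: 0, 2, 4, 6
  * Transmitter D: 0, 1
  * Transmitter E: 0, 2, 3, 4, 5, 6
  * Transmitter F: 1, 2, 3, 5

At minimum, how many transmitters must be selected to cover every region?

2

D and E together: D ∪ E = {0, 1, 2, 3, 4, 5, 6} — every region is covered.
No single transmitter has all 7 regions (the largest, E, has 6), so 2 is optimal.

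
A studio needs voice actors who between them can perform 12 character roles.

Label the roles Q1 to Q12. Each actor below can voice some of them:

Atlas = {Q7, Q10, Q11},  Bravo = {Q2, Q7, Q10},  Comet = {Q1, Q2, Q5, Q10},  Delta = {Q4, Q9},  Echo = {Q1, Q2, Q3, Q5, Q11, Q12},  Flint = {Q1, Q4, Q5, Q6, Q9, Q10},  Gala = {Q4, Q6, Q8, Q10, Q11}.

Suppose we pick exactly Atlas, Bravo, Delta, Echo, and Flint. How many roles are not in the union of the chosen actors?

1

Union of Atlas, Bravo, Delta, Echo, Flint = {Q1, Q2, Q3, Q4, Q5, Q6, Q7, Q9, Q10, Q11, Q12}.
Not covered: Q8 — 1 role.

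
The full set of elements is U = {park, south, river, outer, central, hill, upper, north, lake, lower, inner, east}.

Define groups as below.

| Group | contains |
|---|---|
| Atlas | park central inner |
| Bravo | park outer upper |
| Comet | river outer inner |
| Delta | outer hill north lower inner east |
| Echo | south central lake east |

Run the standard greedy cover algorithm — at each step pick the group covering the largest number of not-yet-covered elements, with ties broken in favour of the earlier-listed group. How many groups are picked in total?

4

Greedy: pick Delta (covers 6 new) → pick Echo (covers 3 new) → pick Bravo (covers 2 new) → pick Comet (covers 1 new). Total picks: 4.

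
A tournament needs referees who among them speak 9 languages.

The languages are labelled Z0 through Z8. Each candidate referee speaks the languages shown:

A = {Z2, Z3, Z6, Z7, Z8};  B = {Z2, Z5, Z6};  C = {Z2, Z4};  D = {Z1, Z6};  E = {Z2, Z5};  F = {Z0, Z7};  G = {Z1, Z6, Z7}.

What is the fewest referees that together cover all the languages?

5

Take {A, C, D, E, F}. Their union is {Z0, Z1, Z2, Z3, Z4, Z5, Z6, Z7, Z8}, which is all 9 languages.
Only A contains Z3, so A is forced; the remaining 4 languages need at least 4 more referees (each remaining referee adds at most 1) — so at least 5 referees are needed, and 5 is optimal.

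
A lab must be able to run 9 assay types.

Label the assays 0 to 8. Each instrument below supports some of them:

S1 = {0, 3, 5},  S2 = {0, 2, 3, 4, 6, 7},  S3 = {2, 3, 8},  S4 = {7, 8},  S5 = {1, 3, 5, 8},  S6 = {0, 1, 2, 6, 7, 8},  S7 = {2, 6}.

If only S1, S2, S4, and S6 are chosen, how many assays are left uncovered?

Union of S1, S2, S4, S6 = {0, 1, 2, 3, 4, 5, 6, 7, 8} — that's every assay, so 0 are uncovered.

0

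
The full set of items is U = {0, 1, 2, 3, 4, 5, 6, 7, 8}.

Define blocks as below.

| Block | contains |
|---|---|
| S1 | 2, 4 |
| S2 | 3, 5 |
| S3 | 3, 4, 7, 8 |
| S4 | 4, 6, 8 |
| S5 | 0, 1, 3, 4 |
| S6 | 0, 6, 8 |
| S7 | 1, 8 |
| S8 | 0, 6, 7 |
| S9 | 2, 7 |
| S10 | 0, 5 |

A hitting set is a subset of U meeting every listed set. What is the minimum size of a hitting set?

4

Take H = {4, 5, 7, 8}. Each listed block contains at least one of these, so H is a hitting set of size 4.
The blocks S1, S2, S7, S8 are pairwise disjoint, so any hitting set needs a separate item for each — at least 4. Hence 4 is optimal.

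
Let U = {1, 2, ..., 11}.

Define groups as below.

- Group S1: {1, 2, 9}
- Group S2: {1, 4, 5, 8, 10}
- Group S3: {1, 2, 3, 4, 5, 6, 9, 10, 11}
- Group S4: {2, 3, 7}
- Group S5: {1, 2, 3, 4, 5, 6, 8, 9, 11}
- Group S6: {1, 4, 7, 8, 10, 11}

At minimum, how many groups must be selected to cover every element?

2

S5 and S6 cover everything between them: the union {1, 2, 3, 4, 5, 6, 7, 8, 9, 10, 11} is all of U.
No single group has all 11 elements (the largest, S3, has 9), so 2 is optimal.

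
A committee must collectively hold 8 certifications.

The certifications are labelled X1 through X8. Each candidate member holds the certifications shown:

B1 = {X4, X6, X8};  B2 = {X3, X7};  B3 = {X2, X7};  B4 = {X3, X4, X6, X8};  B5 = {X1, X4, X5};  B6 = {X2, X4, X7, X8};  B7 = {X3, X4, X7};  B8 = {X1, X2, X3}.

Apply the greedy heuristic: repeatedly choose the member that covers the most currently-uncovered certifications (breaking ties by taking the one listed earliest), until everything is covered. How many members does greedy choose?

Greedy: pick B4 (covers 4 new) → pick B3 (covers 2 new) → pick B5 (covers 2 new). Total picks: 3.

3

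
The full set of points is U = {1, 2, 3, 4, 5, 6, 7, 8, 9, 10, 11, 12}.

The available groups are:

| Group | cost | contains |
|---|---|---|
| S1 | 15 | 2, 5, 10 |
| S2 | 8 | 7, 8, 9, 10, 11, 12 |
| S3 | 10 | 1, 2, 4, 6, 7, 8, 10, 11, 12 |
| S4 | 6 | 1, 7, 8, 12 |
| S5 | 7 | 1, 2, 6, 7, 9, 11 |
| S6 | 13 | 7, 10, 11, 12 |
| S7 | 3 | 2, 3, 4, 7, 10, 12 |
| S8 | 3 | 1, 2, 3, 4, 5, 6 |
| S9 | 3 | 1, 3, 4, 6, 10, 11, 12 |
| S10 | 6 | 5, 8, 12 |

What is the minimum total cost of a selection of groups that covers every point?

S2, S8 together cover every point (S2 ∪ S8 = {1, 2, 3, 4, 5, 6, 7, 8, 9, 10, 11, 12}); total cost 8 + 3 = 11.
The greedy pick S9, S7, S8, S2 costs 17; no covering selection beats 11.

11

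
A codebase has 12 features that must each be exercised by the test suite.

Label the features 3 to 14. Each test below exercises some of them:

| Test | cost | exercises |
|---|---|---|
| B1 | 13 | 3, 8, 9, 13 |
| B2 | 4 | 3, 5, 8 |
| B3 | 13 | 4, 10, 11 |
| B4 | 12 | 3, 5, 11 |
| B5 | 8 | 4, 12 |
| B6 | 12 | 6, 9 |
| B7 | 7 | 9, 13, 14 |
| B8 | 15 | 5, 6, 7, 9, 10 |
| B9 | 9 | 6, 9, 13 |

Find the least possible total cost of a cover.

46

B2, B4, B5, B7, B8 together cover every feature (B2 ∪ B4 ∪ B5 ∪ B7 ∪ B8 = {3, 4, 5, 6, 7, 8, 9, 10, 11, 12, 13, 14}); total cost 4 + 12 + 8 + 7 + 15 = 46.
No covering selection has total cost below 46.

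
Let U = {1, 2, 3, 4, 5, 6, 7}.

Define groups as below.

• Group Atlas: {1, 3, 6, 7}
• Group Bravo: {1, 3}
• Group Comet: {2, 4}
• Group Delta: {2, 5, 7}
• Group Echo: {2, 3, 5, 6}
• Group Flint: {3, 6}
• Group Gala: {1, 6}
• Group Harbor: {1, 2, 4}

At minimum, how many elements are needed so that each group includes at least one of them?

3

H = {2, 3, 6} meets every group (each contains at least one member of H), and |H| = 3.
No choice of 2 elements meets every group, so 3 is the minimum.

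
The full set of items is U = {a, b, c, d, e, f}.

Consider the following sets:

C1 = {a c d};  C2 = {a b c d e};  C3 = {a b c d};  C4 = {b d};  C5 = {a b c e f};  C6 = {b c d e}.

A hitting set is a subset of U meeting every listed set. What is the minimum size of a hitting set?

H = {a, b} meets every set (each contains at least one member of H), and |H| = 2.
No single item lies in every set, so at least 2 are needed and 2 is optimal.

2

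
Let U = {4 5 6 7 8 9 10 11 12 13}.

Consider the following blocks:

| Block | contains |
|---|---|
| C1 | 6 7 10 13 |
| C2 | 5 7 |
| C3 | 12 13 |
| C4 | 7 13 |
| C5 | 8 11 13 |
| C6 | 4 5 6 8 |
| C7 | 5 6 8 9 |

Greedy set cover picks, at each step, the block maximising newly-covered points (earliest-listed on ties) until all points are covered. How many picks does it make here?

5

Greedy: pick C1 (covers 4 new) → pick C6 (covers 3 new) → pick C3 (covers 1 new) → pick C5 (covers 1 new) → pick C7 (covers 1 new). Total picks: 5.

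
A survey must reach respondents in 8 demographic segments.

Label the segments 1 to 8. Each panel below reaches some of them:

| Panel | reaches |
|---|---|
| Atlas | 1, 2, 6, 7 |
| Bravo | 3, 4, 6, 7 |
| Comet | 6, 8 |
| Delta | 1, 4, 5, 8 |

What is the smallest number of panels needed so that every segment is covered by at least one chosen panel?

Atlas and Bravo and Delta together: Atlas ∪ Bravo ∪ Delta = {1, 2, 3, 4, 5, 6, 7, 8} — every segment is covered.
Only Atlas contains 2, so Atlas is forced; the remaining 4 segments need at least 2 more panels (each remaining panel adds at most 3) — so at least 3 panels are needed, and 3 is optimal.

3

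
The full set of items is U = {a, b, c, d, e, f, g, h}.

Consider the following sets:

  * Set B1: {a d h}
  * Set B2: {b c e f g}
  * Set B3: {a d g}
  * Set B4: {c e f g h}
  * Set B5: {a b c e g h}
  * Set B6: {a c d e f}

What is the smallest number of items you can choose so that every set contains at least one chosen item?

2

T = {a, g} meets every set (each contains at least one member of T), and |T| = 2.
The sets B1, B2 are pairwise disjoint, so any hitting set needs a separate item for each — at least 2. Hence 2 is optimal.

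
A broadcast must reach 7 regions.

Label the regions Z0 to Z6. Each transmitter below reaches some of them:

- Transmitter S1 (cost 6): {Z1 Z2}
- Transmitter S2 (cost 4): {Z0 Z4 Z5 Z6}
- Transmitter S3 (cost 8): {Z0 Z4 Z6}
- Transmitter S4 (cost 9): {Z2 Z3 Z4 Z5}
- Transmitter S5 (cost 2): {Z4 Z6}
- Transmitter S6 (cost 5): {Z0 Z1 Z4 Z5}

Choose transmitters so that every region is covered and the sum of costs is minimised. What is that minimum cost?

16

S4, S5, S6 together cover every region (S4 ∪ S5 ∪ S6 = {Z0, Z1, Z2, Z3, Z4, Z5, Z6}); total cost 9 + 2 + 5 = 16.
The greedy pick S2, S1, S4 costs 19; no covering selection beats 16.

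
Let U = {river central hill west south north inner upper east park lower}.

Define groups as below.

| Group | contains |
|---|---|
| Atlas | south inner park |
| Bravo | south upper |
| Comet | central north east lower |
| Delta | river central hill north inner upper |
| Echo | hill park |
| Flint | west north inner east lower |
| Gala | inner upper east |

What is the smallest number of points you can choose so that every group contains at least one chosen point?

Take H = {upper, east, park}. Each listed group contains at least one of these, so H is a hitting set of size 3.
The groups Bravo, Echo, Flint are pairwise disjoint, so any hitting set needs a separate point for each — at least 3. Hence 3 is optimal.

3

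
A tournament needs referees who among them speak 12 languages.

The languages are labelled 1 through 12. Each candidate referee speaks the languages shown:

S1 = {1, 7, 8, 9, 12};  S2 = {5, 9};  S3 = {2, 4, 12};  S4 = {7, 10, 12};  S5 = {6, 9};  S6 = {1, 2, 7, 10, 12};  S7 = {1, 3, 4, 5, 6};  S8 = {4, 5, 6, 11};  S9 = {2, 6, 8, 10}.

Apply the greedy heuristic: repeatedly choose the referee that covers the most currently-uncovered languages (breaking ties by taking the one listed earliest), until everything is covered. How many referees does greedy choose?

4

Greedy: pick S1 (covers 5 new) → pick S7 (covers 4 new) → pick S6 (covers 2 new) → pick S8 (covers 1 new). Total picks: 4.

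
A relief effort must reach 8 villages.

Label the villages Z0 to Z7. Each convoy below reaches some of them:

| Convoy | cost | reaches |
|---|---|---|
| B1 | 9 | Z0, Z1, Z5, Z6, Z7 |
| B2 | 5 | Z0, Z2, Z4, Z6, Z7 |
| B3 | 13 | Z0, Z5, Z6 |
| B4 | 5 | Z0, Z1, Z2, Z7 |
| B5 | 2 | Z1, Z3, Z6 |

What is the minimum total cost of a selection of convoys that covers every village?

B1, B2, B5 together cover every village (B1 ∪ B2 ∪ B5 = {Z0, Z1, Z2, Z3, Z4, Z5, Z6, Z7}); total cost 9 + 5 + 2 = 16.
No covering selection has total cost below 16.

16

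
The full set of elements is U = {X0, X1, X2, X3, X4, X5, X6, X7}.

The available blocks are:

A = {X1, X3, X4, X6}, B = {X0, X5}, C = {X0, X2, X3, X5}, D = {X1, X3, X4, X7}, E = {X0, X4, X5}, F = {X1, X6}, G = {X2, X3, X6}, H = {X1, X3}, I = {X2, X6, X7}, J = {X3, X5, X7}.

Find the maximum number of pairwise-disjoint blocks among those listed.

E, H, I are pairwise disjoint (E={X0,X4,X5}; H={X1,X3}; I={X2,X6,X7}).
Every remaining block overlaps one of these, and no 4 of the listed blocks are pairwise disjoint, so 3 is the maximum.

3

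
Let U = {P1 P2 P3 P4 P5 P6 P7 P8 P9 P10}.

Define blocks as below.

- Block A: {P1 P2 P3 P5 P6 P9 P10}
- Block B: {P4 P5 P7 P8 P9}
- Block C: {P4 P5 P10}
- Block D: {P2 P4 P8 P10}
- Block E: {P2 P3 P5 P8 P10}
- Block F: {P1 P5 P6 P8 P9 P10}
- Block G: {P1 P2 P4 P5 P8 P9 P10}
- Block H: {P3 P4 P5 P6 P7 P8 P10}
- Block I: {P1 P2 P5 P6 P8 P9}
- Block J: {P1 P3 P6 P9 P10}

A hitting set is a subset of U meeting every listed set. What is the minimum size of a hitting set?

2

The 2 items {P5, P10} hit every block.
No single item lies in every block, so at least 2 are needed and 2 is optimal.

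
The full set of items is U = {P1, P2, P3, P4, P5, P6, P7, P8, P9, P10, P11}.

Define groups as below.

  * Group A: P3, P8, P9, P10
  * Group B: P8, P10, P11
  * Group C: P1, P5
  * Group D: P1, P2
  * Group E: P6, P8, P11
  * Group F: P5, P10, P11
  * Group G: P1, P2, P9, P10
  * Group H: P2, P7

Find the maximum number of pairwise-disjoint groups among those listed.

B, C, H are pairwise disjoint (B={P8,P10,P11}; C={P1,P5}; H={P2,P7}).
Every remaining group overlaps one of these, and no 4 of the listed groups are pairwise disjoint, so 3 is the maximum.

3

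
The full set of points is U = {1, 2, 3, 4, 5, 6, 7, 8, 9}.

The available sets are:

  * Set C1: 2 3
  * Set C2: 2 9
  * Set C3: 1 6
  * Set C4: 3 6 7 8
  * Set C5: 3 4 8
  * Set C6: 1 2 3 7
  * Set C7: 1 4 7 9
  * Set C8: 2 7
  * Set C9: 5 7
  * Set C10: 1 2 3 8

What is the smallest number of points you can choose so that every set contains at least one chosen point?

4

Take H = {2, 4, 6, 7}. Each listed set contains at least one of these, so H is a hitting set of size 4.
The sets C2, C3, C5, C9 are pairwise disjoint, so any hitting set needs a separate point for each — at least 4. Hence 4 is optimal.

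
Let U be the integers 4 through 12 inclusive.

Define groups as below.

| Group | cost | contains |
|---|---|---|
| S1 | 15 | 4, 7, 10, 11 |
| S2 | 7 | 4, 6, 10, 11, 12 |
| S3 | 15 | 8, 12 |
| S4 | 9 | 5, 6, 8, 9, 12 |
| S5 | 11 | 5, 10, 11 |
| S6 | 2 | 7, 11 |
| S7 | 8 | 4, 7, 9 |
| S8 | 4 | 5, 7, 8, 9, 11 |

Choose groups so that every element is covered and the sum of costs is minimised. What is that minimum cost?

11

S2, S8 together cover every element (S2 ∪ S8 = {4, 5, 6, 7, 8, 9, 10, 11, 12}); total cost 7 + 4 = 11.
No covering selection has total cost below 11.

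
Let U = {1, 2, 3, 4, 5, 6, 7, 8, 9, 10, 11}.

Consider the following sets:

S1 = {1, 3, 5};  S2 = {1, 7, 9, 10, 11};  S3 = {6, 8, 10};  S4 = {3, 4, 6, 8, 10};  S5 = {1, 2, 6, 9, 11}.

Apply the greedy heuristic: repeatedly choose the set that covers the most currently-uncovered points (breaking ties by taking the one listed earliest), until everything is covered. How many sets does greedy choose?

Greedy: pick S2 (covers 5 new) → pick S4 (covers 4 new) → pick S1 (covers 1 new) → pick S5 (covers 1 new). Total picks: 4.

4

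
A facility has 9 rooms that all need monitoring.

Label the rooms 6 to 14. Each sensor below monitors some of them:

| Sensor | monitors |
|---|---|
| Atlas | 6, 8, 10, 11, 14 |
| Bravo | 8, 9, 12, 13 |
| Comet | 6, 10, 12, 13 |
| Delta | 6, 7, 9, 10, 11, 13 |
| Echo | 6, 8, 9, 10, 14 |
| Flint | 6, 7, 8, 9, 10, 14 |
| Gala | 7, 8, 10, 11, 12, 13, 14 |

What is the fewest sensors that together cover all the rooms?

Take {Flint, Gala}. Their union is {6, 7, 8, 9, 10, 11, 12, 13, 14}, which is all 9 rooms.
No single sensor has all 9 rooms (the largest, Gala, has 7), so 2 is optimal.

2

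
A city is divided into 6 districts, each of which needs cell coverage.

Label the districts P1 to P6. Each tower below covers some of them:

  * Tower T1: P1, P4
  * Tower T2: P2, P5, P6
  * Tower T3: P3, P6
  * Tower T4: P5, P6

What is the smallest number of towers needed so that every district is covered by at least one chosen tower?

T1 and T2 and T3 together: T1 ∪ T2 ∪ T3 = {P1, P2, P3, P4, P5, P6} — every district is covered.
Only T1 contains P1, so T1 is forced; the remaining 4 districts need at least 2 more towers (each remaining tower adds at most 3) — so at least 3 towers are needed, and 3 is optimal.

3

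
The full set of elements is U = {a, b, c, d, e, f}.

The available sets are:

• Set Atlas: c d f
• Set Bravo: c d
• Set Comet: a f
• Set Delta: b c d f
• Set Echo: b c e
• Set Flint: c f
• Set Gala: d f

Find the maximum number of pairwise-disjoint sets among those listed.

Bravo, Comet are pairwise disjoint (Bravo={c,d}; Comet={a,f}).
Every remaining set overlaps one of these, and no 3 of the listed sets are pairwise disjoint, so 2 is the maximum.

2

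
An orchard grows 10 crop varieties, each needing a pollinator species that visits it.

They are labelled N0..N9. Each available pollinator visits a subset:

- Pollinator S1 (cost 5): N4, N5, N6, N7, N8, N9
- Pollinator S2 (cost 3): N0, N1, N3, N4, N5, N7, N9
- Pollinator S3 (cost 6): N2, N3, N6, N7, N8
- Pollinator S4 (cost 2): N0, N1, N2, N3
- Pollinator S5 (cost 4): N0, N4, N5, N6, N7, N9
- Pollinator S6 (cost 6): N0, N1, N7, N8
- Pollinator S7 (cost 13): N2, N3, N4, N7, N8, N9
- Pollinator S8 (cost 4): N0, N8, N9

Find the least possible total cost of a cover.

S1, S4 together cover every variety (S1 ∪ S4 = {N0, N1, N2, N3, N4, N5, N6, N7, N8, N9}); total cost 5 + 2 = 7.
The greedy pick S2, S3 costs 9; no covering selection beats 7.

7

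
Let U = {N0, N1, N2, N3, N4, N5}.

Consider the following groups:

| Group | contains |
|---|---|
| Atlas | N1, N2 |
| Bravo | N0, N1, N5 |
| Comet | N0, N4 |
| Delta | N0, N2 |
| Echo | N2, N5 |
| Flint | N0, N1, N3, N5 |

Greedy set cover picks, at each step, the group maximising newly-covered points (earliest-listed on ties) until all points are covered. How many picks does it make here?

3

Greedy: pick Flint (covers 4 new) → pick Atlas (covers 1 new) → pick Comet (covers 1 new). Total picks: 3.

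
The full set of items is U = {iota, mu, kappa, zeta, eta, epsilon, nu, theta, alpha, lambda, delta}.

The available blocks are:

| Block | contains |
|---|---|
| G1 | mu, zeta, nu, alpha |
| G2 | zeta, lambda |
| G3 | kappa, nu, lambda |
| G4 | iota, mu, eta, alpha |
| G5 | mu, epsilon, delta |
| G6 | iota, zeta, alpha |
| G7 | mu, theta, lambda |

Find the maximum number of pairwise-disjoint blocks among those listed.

G3, G5, G6 are pairwise disjoint (G3={kappa,nu,lambda}; G5={mu,epsilon,delta}; G6={iota,zeta,alpha}).
Every remaining block overlaps one of these, and no 4 of the listed blocks are pairwise disjoint, so 3 is the maximum.

3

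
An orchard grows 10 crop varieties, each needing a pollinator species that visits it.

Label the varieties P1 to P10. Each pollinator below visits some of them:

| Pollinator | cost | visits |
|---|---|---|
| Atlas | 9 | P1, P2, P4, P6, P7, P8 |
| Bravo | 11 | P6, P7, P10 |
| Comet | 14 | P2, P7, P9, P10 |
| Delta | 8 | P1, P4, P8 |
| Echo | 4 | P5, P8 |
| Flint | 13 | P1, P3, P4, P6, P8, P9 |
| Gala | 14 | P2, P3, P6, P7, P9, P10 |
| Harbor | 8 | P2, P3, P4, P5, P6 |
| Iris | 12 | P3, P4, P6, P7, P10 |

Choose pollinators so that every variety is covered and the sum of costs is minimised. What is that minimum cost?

Delta, Echo, Gala together cover every variety (Delta ∪ Echo ∪ Gala = {P1, P2, P3, P4, P5, P6, P7, P8, P9, P10}); total cost 8 + 4 + 14 = 26.
The greedy pick Atlas, Echo, Gala costs 27; no covering selection beats 26.

26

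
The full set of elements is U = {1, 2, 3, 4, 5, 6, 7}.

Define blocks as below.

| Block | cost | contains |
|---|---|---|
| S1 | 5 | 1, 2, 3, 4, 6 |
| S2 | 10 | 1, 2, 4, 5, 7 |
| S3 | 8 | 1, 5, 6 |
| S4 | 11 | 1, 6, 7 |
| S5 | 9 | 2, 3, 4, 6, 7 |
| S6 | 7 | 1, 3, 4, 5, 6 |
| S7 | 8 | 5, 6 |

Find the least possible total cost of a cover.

15

S1, S2 together cover every element (S1 ∪ S2 = {1, 2, 3, 4, 5, 6, 7}); total cost 5 + 10 = 15.
No covering selection has total cost below 15.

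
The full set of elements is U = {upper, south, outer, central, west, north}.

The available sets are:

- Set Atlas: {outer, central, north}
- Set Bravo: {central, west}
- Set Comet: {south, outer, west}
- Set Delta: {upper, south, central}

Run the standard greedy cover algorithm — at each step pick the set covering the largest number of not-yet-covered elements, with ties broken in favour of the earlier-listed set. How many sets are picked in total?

3

Greedy: pick Atlas (covers 3 new) → pick Comet (covers 2 new) → pick Delta (covers 1 new). Total picks: 3.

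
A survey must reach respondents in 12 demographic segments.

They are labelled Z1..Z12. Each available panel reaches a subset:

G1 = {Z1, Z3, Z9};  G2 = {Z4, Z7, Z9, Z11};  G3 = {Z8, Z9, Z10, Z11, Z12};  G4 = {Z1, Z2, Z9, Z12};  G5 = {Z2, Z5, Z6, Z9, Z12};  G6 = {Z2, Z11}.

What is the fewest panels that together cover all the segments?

4

Take {G1, G2, G3, G5}. Their union is {Z1, Z2, Z3, Z4, Z5, Z6, Z7, Z8, Z9, Z10, Z11, Z12}, which is all 12 segments.
Only G1 contains Z3, so G1 is forced; the remaining 9 segments need at least 3 more panels (each remaining panel adds at most 4) — so at least 4 panels are needed, and 4 is optimal.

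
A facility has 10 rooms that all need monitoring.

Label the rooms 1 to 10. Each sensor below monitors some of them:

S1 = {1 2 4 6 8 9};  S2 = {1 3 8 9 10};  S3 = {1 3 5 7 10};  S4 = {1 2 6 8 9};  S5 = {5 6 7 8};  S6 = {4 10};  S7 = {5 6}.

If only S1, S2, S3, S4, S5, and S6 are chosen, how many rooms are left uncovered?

Union of S1, S2, S3, S4, S5, S6 = {1, 2, 3, 4, 5, 6, 7, 8, 9, 10} — that's every room, so 0 are uncovered.

0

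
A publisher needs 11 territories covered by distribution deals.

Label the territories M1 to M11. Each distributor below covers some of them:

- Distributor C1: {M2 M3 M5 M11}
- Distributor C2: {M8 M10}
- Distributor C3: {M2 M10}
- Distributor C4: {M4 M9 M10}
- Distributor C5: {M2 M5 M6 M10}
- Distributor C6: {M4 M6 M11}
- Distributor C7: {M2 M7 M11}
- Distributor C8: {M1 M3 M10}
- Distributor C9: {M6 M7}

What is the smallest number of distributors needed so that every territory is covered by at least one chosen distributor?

Take {C1, C2, C4, C8, C9}. Their union is {M1, M2, M3, M4, M5, M6, M7, M8, M9, M10, M11}, which is all 11 territories.
No 4 of the 9 distributors cover everything (all 126 combinations miss at least one territory), so 5 is optimal.

5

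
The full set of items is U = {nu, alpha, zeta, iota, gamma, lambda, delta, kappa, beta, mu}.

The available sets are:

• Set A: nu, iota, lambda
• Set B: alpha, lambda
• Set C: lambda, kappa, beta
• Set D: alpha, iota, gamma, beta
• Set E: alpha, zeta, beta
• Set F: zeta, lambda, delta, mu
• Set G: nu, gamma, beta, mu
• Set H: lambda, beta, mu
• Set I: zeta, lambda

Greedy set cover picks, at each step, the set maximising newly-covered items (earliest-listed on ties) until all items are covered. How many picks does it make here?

4

Greedy: pick D (covers 4 new) → pick F (covers 4 new) → pick A (covers 1 new) → pick C (covers 1 new). Total picks: 4.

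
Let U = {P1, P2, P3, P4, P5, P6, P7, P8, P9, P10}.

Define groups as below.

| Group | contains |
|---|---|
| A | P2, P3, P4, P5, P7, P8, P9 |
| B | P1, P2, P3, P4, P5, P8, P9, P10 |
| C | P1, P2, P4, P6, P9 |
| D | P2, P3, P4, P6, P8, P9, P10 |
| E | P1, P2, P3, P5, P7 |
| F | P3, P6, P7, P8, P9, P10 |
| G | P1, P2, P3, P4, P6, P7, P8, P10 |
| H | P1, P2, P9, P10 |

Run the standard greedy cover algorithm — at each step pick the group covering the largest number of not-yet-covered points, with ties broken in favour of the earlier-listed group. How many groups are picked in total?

2

Greedy: pick B (covers 8 new) → pick F (covers 2 new). Total picks: 2.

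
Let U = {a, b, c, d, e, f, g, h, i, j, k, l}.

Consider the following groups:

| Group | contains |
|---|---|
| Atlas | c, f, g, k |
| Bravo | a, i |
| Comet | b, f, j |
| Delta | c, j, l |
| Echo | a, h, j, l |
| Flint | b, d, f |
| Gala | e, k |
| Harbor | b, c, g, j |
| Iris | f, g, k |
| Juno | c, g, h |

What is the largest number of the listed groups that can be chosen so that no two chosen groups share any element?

4

Bravo, Delta, Flint, Gala are pairwise disjoint (Bravo={a,i}; Delta={c,j,l}; Flint={b,d,f}; Gala={e,k}).
Every remaining group overlaps one of these, and no 5 of the listed groups are pairwise disjoint, so 4 is the maximum.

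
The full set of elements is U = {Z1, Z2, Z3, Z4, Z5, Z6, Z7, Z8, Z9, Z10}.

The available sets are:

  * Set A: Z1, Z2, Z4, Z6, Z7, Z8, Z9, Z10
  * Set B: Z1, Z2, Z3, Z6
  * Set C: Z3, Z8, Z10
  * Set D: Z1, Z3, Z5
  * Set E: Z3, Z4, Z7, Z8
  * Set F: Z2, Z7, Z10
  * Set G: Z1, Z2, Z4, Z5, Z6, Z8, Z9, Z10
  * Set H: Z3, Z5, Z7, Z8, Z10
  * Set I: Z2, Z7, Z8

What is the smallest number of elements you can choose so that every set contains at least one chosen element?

2

The 2 elements {Z2, Z3} hit every set.
The sets D, I are pairwise disjoint, so any hitting set needs a separate element for each — at least 2. Hence 2 is optimal.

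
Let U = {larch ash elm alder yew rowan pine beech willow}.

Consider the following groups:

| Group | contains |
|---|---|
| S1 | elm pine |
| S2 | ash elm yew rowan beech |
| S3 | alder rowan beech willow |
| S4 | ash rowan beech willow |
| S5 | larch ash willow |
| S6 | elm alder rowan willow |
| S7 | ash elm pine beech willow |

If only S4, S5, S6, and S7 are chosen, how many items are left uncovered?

Union of S4, S5, S6, S7 = {larch, ash, elm, alder, rowan, pine, beech, willow}.
Not covered: yew — 1 item.

1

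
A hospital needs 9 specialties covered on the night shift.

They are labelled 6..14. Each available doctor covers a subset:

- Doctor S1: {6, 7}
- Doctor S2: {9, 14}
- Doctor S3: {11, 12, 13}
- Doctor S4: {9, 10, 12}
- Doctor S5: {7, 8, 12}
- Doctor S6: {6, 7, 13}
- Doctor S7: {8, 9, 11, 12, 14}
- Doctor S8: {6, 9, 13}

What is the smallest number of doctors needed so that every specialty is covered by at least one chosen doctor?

3

Take {S4, S6, S7}. Their union is {6, 7, 8, 9, 10, 11, 12, 13, 14}, which is all 9 specialties.
Only S4 contains 10, so S4 is forced; the remaining 6 specialties need at least 2 more doctors (each remaining doctor adds at most 3) — so at least 3 doctors are needed, and 3 is optimal.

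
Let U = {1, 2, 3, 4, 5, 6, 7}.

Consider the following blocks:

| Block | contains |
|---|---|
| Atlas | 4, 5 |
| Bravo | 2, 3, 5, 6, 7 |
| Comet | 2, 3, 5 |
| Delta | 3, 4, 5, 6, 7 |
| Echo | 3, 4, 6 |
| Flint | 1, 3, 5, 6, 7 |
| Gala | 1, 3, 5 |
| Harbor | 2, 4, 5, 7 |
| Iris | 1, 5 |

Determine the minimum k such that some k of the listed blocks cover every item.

2

Flint and Harbor cover everything between them: the union {1, 2, 3, 4, 5, 6, 7} is all of U.
No single block has all 7 items (the largest, Bravo, has 5), so 2 is optimal.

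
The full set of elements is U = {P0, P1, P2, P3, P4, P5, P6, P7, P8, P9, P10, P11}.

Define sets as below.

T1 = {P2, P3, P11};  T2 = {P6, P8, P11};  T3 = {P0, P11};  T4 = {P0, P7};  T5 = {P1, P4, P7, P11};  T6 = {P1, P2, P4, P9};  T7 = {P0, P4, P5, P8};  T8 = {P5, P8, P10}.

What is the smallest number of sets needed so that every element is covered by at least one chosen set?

T1, T2, T4, T6, and T8 cover everything between them: the union {P0, P1, P2, P3, P4, P5, P6, P7, P8, P9, P10, P11} is all of U.
No 4 of the 8 sets cover everything (all 70 combinations miss at least one element), so 5 is optimal.

5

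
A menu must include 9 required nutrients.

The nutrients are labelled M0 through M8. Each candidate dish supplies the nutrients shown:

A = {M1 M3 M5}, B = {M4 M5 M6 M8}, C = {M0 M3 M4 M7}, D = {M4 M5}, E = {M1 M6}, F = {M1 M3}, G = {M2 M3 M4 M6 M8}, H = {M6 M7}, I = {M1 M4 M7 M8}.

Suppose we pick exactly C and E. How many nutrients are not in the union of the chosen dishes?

Union of C, E = {M0, M1, M3, M4, M6, M7}.
Not covered: M2, M5, M8 — 3 nutrients.

3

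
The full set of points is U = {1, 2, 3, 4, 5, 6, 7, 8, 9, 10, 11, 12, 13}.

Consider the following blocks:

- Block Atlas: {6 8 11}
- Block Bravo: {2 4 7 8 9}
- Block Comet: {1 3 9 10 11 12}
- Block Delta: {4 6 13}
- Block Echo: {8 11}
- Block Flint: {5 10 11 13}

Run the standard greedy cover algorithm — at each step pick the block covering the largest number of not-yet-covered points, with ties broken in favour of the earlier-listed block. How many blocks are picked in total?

4

Greedy: pick Comet (covers 6 new) → pick Bravo (covers 4 new) → pick Delta (covers 2 new) → pick Flint (covers 1 new). Total picks: 4.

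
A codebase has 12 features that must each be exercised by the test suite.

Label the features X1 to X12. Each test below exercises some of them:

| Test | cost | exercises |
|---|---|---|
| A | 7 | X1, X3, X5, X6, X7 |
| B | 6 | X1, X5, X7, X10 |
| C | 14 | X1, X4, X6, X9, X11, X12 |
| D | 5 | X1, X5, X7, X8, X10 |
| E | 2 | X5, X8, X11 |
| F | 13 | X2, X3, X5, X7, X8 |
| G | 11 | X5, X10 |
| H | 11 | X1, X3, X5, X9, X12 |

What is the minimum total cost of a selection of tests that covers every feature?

C, D, F together cover every feature (C ∪ D ∪ F = {X1, X2, X3, X4, X5, X6, X7, X8, X9, X10, X11, X12}); total cost 14 + 5 + 13 = 32.
The greedy pick E, D, A, C, F costs 41; no covering selection beats 32.

32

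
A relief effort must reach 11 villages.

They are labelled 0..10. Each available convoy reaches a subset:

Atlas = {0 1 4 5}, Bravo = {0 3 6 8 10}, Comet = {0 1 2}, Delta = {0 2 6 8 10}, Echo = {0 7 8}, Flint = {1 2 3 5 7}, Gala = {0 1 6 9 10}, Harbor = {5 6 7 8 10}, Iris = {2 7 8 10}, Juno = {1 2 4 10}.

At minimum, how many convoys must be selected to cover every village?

4

Take {Bravo, Flint, Gala, Juno}. Their union is {0, 1, 2, 3, 4, 5, 6, 7, 8, 9, 10}, which is all 11 villages.
No 3 of the 10 convoys cover everything (all 120 combinations miss at least one village), so 4 is optimal.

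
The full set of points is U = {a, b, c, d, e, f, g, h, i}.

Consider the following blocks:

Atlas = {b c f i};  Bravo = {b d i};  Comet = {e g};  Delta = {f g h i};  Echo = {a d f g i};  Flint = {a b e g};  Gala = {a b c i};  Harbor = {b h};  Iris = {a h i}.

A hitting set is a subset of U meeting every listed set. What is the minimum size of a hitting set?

3

The 3 points {b, g, h} hit every block.
No choice of 2 points meets every block, so 3 is the minimum.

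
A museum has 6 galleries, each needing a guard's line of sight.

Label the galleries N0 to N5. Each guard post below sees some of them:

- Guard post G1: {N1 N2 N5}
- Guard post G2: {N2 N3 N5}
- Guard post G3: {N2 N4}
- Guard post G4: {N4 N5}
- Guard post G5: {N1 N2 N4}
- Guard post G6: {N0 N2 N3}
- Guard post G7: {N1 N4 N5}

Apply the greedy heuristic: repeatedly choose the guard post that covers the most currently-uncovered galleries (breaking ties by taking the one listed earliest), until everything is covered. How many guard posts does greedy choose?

3

Greedy: pick G1 (covers 3 new) → pick G6 (covers 2 new) → pick G3 (covers 1 new). Total picks: 3.
(The true minimum cover uses only 2 guard posts, so greedy is not optimal here.)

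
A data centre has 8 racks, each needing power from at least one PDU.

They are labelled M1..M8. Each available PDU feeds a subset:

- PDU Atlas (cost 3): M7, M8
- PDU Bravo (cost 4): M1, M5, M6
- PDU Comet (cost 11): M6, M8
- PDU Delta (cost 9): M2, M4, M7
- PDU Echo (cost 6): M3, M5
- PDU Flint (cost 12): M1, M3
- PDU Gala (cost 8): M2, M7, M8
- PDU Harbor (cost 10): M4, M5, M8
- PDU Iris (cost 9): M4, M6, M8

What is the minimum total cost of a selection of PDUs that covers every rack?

Atlas, Bravo, Delta, Echo together cover every rack (Atlas ∪ Bravo ∪ Delta ∪ Echo = {M1, M2, M3, M4, M5, M6, M7, M8}); total cost 3 + 4 + 9 + 6 = 22.
No covering selection has total cost below 22.

22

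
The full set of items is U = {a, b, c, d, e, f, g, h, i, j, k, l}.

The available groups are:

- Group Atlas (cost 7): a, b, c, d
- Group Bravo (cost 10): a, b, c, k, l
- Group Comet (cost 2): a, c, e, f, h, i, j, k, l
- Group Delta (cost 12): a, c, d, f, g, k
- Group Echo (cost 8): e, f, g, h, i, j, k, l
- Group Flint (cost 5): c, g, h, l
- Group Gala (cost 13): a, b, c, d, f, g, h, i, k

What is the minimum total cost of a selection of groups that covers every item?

Atlas, Comet, Flint together cover every item (Atlas ∪ Comet ∪ Flint = {a, b, c, d, e, f, g, h, i, j, k, l}); total cost 7 + 2 + 5 = 14.
No covering selection has total cost below 14.

14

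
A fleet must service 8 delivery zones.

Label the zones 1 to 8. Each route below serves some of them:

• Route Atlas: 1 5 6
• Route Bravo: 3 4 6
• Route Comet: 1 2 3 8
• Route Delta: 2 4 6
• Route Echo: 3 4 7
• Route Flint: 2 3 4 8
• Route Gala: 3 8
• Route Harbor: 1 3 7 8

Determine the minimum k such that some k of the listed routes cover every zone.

Take {Atlas, Flint, Harbor}. Their union is {1, 2, 3, 4, 5, 6, 7, 8}, which is all 8 zones.
Only Atlas contains 5, so Atlas is forced; the remaining 5 zones need at least 2 more routes (each remaining route adds at most 4) — so at least 3 routes are needed, and 3 is optimal.

3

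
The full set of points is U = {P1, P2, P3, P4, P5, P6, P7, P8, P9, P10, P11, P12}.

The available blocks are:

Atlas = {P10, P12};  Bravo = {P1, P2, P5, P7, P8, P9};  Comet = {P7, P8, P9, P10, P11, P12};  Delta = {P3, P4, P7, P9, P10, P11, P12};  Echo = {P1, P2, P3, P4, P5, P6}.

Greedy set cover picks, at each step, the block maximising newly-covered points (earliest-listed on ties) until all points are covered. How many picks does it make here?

Greedy: pick Delta (covers 7 new) → pick Bravo (covers 4 new) → pick Echo (covers 1 new). Total picks: 3.
(The true minimum cover uses only 2 blocks, so greedy is not optimal here.)

3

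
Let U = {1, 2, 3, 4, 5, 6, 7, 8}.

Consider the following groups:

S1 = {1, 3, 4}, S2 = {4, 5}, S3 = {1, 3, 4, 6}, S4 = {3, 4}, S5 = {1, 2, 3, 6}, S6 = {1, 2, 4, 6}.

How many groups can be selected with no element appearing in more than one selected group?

2

S2, S5 are pairwise disjoint (S2={4,5}; S5={1,2,3,6}).
Every remaining group overlaps one of these, and no 3 of the listed groups are pairwise disjoint, so 2 is the maximum.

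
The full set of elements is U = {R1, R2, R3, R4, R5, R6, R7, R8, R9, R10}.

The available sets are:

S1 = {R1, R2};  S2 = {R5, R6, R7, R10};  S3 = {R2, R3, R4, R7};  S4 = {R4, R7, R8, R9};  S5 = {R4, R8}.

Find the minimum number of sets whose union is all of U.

4

S1, S2, S3, and S4 cover everything between them: the union {R1, R2, R3, R4, R5, R6, R7, R8, R9, R10} is all of U.
No 3 of the 5 sets cover everything (all 10 combinations miss at least one element), so 4 is optimal.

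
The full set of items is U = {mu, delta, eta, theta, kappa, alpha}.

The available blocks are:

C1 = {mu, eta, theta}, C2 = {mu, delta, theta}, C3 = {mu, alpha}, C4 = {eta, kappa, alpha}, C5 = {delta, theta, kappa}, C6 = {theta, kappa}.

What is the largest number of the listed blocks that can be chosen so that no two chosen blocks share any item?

C2, C4 are pairwise disjoint (C2={mu,delta,theta}; C4={eta,kappa,alpha}).
Every remaining block overlaps one of these, and no 3 of the listed blocks are pairwise disjoint, so 2 is the maximum.

2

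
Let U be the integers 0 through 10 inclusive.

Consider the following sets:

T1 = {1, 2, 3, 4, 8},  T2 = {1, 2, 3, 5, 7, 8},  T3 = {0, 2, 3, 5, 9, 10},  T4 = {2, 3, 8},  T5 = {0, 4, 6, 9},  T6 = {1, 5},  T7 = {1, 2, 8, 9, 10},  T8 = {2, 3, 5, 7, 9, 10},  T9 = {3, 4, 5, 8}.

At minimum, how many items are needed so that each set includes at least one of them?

H = {5, 8, 9} meets every set (each contains at least one member of H), and |H| = 3.
The sets T4, T5, T6 are pairwise disjoint, so any hitting set needs a separate item for each — at least 3. Hence 3 is optimal.

3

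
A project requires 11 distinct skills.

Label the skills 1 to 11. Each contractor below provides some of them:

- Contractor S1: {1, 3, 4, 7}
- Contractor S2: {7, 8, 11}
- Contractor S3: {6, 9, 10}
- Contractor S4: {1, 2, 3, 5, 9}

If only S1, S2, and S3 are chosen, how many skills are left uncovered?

2

Union of S1, S2, S3 = {1, 3, 4, 6, 7, 8, 9, 10, 11}.
Not covered: 2, 5 — 2 skills.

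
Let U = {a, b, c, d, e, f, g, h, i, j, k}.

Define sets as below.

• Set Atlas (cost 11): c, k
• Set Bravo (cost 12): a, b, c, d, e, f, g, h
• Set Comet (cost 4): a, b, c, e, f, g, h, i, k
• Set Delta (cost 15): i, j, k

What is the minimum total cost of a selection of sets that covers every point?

27

Bravo, Delta together cover every point (Bravo ∪ Delta = {a, b, c, d, e, f, g, h, i, j, k}); total cost 12 + 15 = 27.
The greedy pick Comet, Bravo, Delta costs 31; no covering selection beats 27.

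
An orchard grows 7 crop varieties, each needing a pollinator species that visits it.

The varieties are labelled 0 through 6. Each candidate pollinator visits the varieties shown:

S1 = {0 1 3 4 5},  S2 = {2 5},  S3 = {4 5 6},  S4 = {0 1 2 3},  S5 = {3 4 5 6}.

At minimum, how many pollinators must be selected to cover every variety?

Take {S3, S4}. Their union is {0, 1, 2, 3, 4, 5, 6}, which is all 7 varieties.
No single pollinator has all 7 varieties (the largest, S1, has 5), so 2 is optimal.

2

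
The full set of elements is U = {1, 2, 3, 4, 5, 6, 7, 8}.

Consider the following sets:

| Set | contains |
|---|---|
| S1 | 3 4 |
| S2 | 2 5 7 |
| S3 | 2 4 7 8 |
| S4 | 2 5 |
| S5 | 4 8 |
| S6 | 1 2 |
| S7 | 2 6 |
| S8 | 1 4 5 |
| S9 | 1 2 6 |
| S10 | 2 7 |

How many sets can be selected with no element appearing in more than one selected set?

2

S8, S10 are pairwise disjoint (S8={1,4,5}; S10={2,7}).
Every remaining set overlaps one of these, and no 3 of the listed sets are pairwise disjoint, so 2 is the maximum.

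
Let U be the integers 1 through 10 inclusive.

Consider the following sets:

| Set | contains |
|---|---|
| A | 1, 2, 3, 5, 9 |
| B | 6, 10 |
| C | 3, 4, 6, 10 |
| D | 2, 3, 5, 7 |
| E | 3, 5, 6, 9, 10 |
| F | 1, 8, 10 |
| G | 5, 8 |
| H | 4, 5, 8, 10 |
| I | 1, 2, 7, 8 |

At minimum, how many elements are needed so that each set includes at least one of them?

3

T = {5, 7, 10} meets every set (each contains at least one member of T), and |T| = 3.
No choice of 2 elements meets every set, so 3 is the minimum.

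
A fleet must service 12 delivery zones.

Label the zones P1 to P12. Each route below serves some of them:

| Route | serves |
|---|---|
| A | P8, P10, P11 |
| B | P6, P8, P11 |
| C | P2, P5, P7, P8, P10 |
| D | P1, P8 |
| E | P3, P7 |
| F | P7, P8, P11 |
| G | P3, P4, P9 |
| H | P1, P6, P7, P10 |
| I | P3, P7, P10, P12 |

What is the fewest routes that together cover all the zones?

5

Take {C, F, G, H, I}. Their union is {P1, P2, P3, P4, P5, P6, P7, P8, P9, P10, P11, P12}, which is all 12 zones.
No 4 of the 9 routes cover everything (all 126 combinations miss at least one zone), so 5 is optimal.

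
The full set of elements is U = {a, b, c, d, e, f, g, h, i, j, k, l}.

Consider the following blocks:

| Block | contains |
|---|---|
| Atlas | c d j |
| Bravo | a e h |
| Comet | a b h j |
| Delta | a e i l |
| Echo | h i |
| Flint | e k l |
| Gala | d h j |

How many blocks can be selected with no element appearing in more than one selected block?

Atlas, Echo, Flint are pairwise disjoint (Atlas={c,d,j}; Echo={h,i}; Flint={e,k,l}).
Every remaining block overlaps one of these, and no 4 of the listed blocks are pairwise disjoint, so 3 is the maximum.

3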